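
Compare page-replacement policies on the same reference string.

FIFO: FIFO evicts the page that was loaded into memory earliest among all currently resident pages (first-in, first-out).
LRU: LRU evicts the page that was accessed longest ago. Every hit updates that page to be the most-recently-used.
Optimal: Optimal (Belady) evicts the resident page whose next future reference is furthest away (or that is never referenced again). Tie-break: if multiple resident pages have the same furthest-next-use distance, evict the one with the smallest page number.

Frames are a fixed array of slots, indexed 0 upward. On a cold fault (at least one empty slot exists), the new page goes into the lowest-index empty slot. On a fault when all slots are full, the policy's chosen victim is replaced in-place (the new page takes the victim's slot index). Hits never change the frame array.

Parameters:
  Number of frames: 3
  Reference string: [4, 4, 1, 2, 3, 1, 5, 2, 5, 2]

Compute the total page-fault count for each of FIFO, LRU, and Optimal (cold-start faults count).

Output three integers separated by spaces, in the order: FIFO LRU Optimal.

--- FIFO ---
  step 0: ref 4 -> FAULT, frames=[4,-,-] (faults so far: 1)
  step 1: ref 4 -> HIT, frames=[4,-,-] (faults so far: 1)
  step 2: ref 1 -> FAULT, frames=[4,1,-] (faults so far: 2)
  step 3: ref 2 -> FAULT, frames=[4,1,2] (faults so far: 3)
  step 4: ref 3 -> FAULT, evict 4, frames=[3,1,2] (faults so far: 4)
  step 5: ref 1 -> HIT, frames=[3,1,2] (faults so far: 4)
  step 6: ref 5 -> FAULT, evict 1, frames=[3,5,2] (faults so far: 5)
  step 7: ref 2 -> HIT, frames=[3,5,2] (faults so far: 5)
  step 8: ref 5 -> HIT, frames=[3,5,2] (faults so far: 5)
  step 9: ref 2 -> HIT, frames=[3,5,2] (faults so far: 5)
  FIFO total faults: 5
--- LRU ---
  step 0: ref 4 -> FAULT, frames=[4,-,-] (faults so far: 1)
  step 1: ref 4 -> HIT, frames=[4,-,-] (faults so far: 1)
  step 2: ref 1 -> FAULT, frames=[4,1,-] (faults so far: 2)
  step 3: ref 2 -> FAULT, frames=[4,1,2] (faults so far: 3)
  step 4: ref 3 -> FAULT, evict 4, frames=[3,1,2] (faults so far: 4)
  step 5: ref 1 -> HIT, frames=[3,1,2] (faults so far: 4)
  step 6: ref 5 -> FAULT, evict 2, frames=[3,1,5] (faults so far: 5)
  step 7: ref 2 -> FAULT, evict 3, frames=[2,1,5] (faults so far: 6)
  step 8: ref 5 -> HIT, frames=[2,1,5] (faults so far: 6)
  step 9: ref 2 -> HIT, frames=[2,1,5] (faults so far: 6)
  LRU total faults: 6
--- Optimal ---
  step 0: ref 4 -> FAULT, frames=[4,-,-] (faults so far: 1)
  step 1: ref 4 -> HIT, frames=[4,-,-] (faults so far: 1)
  step 2: ref 1 -> FAULT, frames=[4,1,-] (faults so far: 2)
  step 3: ref 2 -> FAULT, frames=[4,1,2] (faults so far: 3)
  step 4: ref 3 -> FAULT, evict 4, frames=[3,1,2] (faults so far: 4)
  step 5: ref 1 -> HIT, frames=[3,1,2] (faults so far: 4)
  step 6: ref 5 -> FAULT, evict 1, frames=[3,5,2] (faults so far: 5)
  step 7: ref 2 -> HIT, frames=[3,5,2] (faults so far: 5)
  step 8: ref 5 -> HIT, frames=[3,5,2] (faults so far: 5)
  step 9: ref 2 -> HIT, frames=[3,5,2] (faults so far: 5)
  Optimal total faults: 5

Answer: 5 6 5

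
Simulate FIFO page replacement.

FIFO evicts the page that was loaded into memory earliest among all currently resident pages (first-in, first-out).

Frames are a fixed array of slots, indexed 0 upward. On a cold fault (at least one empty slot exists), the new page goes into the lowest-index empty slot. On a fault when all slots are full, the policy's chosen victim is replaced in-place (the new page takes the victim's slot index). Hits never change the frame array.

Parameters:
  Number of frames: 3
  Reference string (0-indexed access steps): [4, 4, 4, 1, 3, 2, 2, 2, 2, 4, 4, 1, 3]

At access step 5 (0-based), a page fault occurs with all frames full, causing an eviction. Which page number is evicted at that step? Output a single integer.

Answer: 4

Derivation:
Step 0: ref 4 -> FAULT, frames=[4,-,-]
Step 1: ref 4 -> HIT, frames=[4,-,-]
Step 2: ref 4 -> HIT, frames=[4,-,-]
Step 3: ref 1 -> FAULT, frames=[4,1,-]
Step 4: ref 3 -> FAULT, frames=[4,1,3]
Step 5: ref 2 -> FAULT, evict 4, frames=[2,1,3]
At step 5: evicted page 4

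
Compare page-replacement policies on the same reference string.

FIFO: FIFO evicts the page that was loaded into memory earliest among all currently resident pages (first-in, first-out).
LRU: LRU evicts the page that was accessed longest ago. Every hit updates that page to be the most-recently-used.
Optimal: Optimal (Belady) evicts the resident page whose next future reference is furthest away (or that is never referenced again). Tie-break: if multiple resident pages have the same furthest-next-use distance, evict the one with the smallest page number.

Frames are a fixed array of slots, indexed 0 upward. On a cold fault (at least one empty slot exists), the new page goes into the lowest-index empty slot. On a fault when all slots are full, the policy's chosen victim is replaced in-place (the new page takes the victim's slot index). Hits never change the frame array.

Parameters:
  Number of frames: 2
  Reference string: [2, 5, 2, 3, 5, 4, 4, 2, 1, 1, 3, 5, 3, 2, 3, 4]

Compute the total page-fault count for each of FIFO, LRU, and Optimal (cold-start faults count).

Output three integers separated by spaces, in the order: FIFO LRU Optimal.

--- FIFO ---
  step 0: ref 2 -> FAULT, frames=[2,-] (faults so far: 1)
  step 1: ref 5 -> FAULT, frames=[2,5] (faults so far: 2)
  step 2: ref 2 -> HIT, frames=[2,5] (faults so far: 2)
  step 3: ref 3 -> FAULT, evict 2, frames=[3,5] (faults so far: 3)
  step 4: ref 5 -> HIT, frames=[3,5] (faults so far: 3)
  step 5: ref 4 -> FAULT, evict 5, frames=[3,4] (faults so far: 4)
  step 6: ref 4 -> HIT, frames=[3,4] (faults so far: 4)
  step 7: ref 2 -> FAULT, evict 3, frames=[2,4] (faults so far: 5)
  step 8: ref 1 -> FAULT, evict 4, frames=[2,1] (faults so far: 6)
  step 9: ref 1 -> HIT, frames=[2,1] (faults so far: 6)
  step 10: ref 3 -> FAULT, evict 2, frames=[3,1] (faults so far: 7)
  step 11: ref 5 -> FAULT, evict 1, frames=[3,5] (faults so far: 8)
  step 12: ref 3 -> HIT, frames=[3,5] (faults so far: 8)
  step 13: ref 2 -> FAULT, evict 3, frames=[2,5] (faults so far: 9)
  step 14: ref 3 -> FAULT, evict 5, frames=[2,3] (faults so far: 10)
  step 15: ref 4 -> FAULT, evict 2, frames=[4,3] (faults so far: 11)
  FIFO total faults: 11
--- LRU ---
  step 0: ref 2 -> FAULT, frames=[2,-] (faults so far: 1)
  step 1: ref 5 -> FAULT, frames=[2,5] (faults so far: 2)
  step 2: ref 2 -> HIT, frames=[2,5] (faults so far: 2)
  step 3: ref 3 -> FAULT, evict 5, frames=[2,3] (faults so far: 3)
  step 4: ref 5 -> FAULT, evict 2, frames=[5,3] (faults so far: 4)
  step 5: ref 4 -> FAULT, evict 3, frames=[5,4] (faults so far: 5)
  step 6: ref 4 -> HIT, frames=[5,4] (faults so far: 5)
  step 7: ref 2 -> FAULT, evict 5, frames=[2,4] (faults so far: 6)
  step 8: ref 1 -> FAULT, evict 4, frames=[2,1] (faults so far: 7)
  step 9: ref 1 -> HIT, frames=[2,1] (faults so far: 7)
  step 10: ref 3 -> FAULT, evict 2, frames=[3,1] (faults so far: 8)
  step 11: ref 5 -> FAULT, evict 1, frames=[3,5] (faults so far: 9)
  step 12: ref 3 -> HIT, frames=[3,5] (faults so far: 9)
  step 13: ref 2 -> FAULT, evict 5, frames=[3,2] (faults so far: 10)
  step 14: ref 3 -> HIT, frames=[3,2] (faults so far: 10)
  step 15: ref 4 -> FAULT, evict 2, frames=[3,4] (faults so far: 11)
  LRU total faults: 11
--- Optimal ---
  step 0: ref 2 -> FAULT, frames=[2,-] (faults so far: 1)
  step 1: ref 5 -> FAULT, frames=[2,5] (faults so far: 2)
  step 2: ref 2 -> HIT, frames=[2,5] (faults so far: 2)
  step 3: ref 3 -> FAULT, evict 2, frames=[3,5] (faults so far: 3)
  step 4: ref 5 -> HIT, frames=[3,5] (faults so far: 3)
  step 5: ref 4 -> FAULT, evict 5, frames=[3,4] (faults so far: 4)
  step 6: ref 4 -> HIT, frames=[3,4] (faults so far: 4)
  step 7: ref 2 -> FAULT, evict 4, frames=[3,2] (faults so far: 5)
  step 8: ref 1 -> FAULT, evict 2, frames=[3,1] (faults so far: 6)
  step 9: ref 1 -> HIT, frames=[3,1] (faults so far: 6)
  step 10: ref 3 -> HIT, frames=[3,1] (faults so far: 6)
  step 11: ref 5 -> FAULT, evict 1, frames=[3,5] (faults so far: 7)
  step 12: ref 3 -> HIT, frames=[3,5] (faults so far: 7)
  step 13: ref 2 -> FAULT, evict 5, frames=[3,2] (faults so far: 8)
  step 14: ref 3 -> HIT, frames=[3,2] (faults so far: 8)
  step 15: ref 4 -> FAULT, evict 2, frames=[3,4] (faults so far: 9)
  Optimal total faults: 9

Answer: 11 11 9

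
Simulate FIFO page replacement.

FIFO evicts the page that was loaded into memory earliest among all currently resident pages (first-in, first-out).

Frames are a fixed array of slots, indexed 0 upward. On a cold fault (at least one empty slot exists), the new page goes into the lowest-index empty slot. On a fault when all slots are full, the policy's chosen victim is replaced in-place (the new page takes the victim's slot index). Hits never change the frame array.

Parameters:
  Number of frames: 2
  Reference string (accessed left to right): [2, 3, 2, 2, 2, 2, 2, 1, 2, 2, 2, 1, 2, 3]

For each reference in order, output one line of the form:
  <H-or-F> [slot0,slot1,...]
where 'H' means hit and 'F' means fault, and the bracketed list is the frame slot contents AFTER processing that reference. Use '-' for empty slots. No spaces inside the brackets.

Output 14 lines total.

F [2,-]
F [2,3]
H [2,3]
H [2,3]
H [2,3]
H [2,3]
H [2,3]
F [1,3]
F [1,2]
H [1,2]
H [1,2]
H [1,2]
H [1,2]
F [3,2]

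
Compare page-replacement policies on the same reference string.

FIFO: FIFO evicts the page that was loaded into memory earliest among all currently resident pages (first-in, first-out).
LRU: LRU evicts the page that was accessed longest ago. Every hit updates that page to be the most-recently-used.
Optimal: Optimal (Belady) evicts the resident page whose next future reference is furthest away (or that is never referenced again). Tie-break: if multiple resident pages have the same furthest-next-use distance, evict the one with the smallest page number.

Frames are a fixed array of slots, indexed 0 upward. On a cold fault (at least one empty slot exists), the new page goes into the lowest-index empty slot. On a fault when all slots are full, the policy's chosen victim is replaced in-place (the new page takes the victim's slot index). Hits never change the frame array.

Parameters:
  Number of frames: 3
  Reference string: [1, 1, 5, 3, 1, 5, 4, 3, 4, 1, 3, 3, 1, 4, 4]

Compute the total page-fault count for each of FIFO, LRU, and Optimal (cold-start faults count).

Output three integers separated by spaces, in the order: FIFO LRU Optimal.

Answer: 5 6 4

Derivation:
--- FIFO ---
  step 0: ref 1 -> FAULT, frames=[1,-,-] (faults so far: 1)
  step 1: ref 1 -> HIT, frames=[1,-,-] (faults so far: 1)
  step 2: ref 5 -> FAULT, frames=[1,5,-] (faults so far: 2)
  step 3: ref 3 -> FAULT, frames=[1,5,3] (faults so far: 3)
  step 4: ref 1 -> HIT, frames=[1,5,3] (faults so far: 3)
  step 5: ref 5 -> HIT, frames=[1,5,3] (faults so far: 3)
  step 6: ref 4 -> FAULT, evict 1, frames=[4,5,3] (faults so far: 4)
  step 7: ref 3 -> HIT, frames=[4,5,3] (faults so far: 4)
  step 8: ref 4 -> HIT, frames=[4,5,3] (faults so far: 4)
  step 9: ref 1 -> FAULT, evict 5, frames=[4,1,3] (faults so far: 5)
  step 10: ref 3 -> HIT, frames=[4,1,3] (faults so far: 5)
  step 11: ref 3 -> HIT, frames=[4,1,3] (faults so far: 5)
  step 12: ref 1 -> HIT, frames=[4,1,3] (faults so far: 5)
  step 13: ref 4 -> HIT, frames=[4,1,3] (faults so far: 5)
  step 14: ref 4 -> HIT, frames=[4,1,3] (faults so far: 5)
  FIFO total faults: 5
--- LRU ---
  step 0: ref 1 -> FAULT, frames=[1,-,-] (faults so far: 1)
  step 1: ref 1 -> HIT, frames=[1,-,-] (faults so far: 1)
  step 2: ref 5 -> FAULT, frames=[1,5,-] (faults so far: 2)
  step 3: ref 3 -> FAULT, frames=[1,5,3] (faults so far: 3)
  step 4: ref 1 -> HIT, frames=[1,5,3] (faults so far: 3)
  step 5: ref 5 -> HIT, frames=[1,5,3] (faults so far: 3)
  step 6: ref 4 -> FAULT, evict 3, frames=[1,5,4] (faults so far: 4)
  step 7: ref 3 -> FAULT, evict 1, frames=[3,5,4] (faults so far: 5)
  step 8: ref 4 -> HIT, frames=[3,5,4] (faults so far: 5)
  step 9: ref 1 -> FAULT, evict 5, frames=[3,1,4] (faults so far: 6)
  step 10: ref 3 -> HIT, frames=[3,1,4] (faults so far: 6)
  step 11: ref 3 -> HIT, frames=[3,1,4] (faults so far: 6)
  step 12: ref 1 -> HIT, frames=[3,1,4] (faults so far: 6)
  step 13: ref 4 -> HIT, frames=[3,1,4] (faults so far: 6)
  step 14: ref 4 -> HIT, frames=[3,1,4] (faults so far: 6)
  LRU total faults: 6
--- Optimal ---
  step 0: ref 1 -> FAULT, frames=[1,-,-] (faults so far: 1)
  step 1: ref 1 -> HIT, frames=[1,-,-] (faults so far: 1)
  step 2: ref 5 -> FAULT, frames=[1,5,-] (faults so far: 2)
  step 3: ref 3 -> FAULT, frames=[1,5,3] (faults so far: 3)
  step 4: ref 1 -> HIT, frames=[1,5,3] (faults so far: 3)
  step 5: ref 5 -> HIT, frames=[1,5,3] (faults so far: 3)
  step 6: ref 4 -> FAULT, evict 5, frames=[1,4,3] (faults so far: 4)
  step 7: ref 3 -> HIT, frames=[1,4,3] (faults so far: 4)
  step 8: ref 4 -> HIT, frames=[1,4,3] (faults so far: 4)
  step 9: ref 1 -> HIT, frames=[1,4,3] (faults so far: 4)
  step 10: ref 3 -> HIT, frames=[1,4,3] (faults so far: 4)
  step 11: ref 3 -> HIT, frames=[1,4,3] (faults so far: 4)
  step 12: ref 1 -> HIT, frames=[1,4,3] (faults so far: 4)
  step 13: ref 4 -> HIT, frames=[1,4,3] (faults so far: 4)
  step 14: ref 4 -> HIT, frames=[1,4,3] (faults so far: 4)
  Optimal total faults: 4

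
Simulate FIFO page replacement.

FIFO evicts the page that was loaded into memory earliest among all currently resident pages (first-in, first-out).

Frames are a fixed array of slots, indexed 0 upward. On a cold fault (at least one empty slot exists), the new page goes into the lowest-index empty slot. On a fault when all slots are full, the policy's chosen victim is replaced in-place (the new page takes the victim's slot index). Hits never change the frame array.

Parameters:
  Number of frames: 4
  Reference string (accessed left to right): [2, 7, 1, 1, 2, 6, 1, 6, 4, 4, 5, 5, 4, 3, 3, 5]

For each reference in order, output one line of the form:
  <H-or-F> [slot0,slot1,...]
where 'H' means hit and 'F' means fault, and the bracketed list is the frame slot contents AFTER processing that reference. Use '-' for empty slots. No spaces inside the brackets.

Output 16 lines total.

F [2,-,-,-]
F [2,7,-,-]
F [2,7,1,-]
H [2,7,1,-]
H [2,7,1,-]
F [2,7,1,6]
H [2,7,1,6]
H [2,7,1,6]
F [4,7,1,6]
H [4,7,1,6]
F [4,5,1,6]
H [4,5,1,6]
H [4,5,1,6]
F [4,5,3,6]
H [4,5,3,6]
H [4,5,3,6]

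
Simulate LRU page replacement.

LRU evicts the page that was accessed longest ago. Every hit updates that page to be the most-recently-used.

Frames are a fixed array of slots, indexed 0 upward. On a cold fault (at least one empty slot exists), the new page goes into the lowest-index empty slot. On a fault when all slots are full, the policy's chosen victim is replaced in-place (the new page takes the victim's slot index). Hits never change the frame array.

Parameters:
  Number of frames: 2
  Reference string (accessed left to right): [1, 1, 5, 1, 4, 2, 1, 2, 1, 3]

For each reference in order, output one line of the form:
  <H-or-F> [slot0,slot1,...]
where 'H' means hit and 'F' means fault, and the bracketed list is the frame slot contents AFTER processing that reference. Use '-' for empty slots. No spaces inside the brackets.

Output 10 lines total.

F [1,-]
H [1,-]
F [1,5]
H [1,5]
F [1,4]
F [2,4]
F [2,1]
H [2,1]
H [2,1]
F [3,1]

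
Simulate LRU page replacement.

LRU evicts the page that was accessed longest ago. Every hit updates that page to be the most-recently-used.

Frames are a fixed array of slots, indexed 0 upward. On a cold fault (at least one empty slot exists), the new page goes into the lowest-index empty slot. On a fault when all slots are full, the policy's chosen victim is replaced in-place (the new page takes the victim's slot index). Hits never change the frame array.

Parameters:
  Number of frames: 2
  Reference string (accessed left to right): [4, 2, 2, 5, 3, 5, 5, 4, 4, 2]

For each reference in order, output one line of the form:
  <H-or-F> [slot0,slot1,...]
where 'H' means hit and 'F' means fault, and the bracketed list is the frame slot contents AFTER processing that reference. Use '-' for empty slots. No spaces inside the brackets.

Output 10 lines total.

F [4,-]
F [4,2]
H [4,2]
F [5,2]
F [5,3]
H [5,3]
H [5,3]
F [5,4]
H [5,4]
F [2,4]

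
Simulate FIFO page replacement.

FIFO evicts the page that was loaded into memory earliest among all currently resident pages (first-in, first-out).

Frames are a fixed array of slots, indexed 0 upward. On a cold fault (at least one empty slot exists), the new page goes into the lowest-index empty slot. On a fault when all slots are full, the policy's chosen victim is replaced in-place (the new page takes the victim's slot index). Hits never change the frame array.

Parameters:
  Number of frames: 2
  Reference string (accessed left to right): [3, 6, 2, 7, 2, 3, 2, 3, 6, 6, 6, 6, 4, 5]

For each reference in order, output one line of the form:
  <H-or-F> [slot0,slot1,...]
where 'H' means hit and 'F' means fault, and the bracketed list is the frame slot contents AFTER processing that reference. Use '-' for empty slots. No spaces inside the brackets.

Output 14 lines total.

F [3,-]
F [3,6]
F [2,6]
F [2,7]
H [2,7]
F [3,7]
F [3,2]
H [3,2]
F [6,2]
H [6,2]
H [6,2]
H [6,2]
F [6,4]
F [5,4]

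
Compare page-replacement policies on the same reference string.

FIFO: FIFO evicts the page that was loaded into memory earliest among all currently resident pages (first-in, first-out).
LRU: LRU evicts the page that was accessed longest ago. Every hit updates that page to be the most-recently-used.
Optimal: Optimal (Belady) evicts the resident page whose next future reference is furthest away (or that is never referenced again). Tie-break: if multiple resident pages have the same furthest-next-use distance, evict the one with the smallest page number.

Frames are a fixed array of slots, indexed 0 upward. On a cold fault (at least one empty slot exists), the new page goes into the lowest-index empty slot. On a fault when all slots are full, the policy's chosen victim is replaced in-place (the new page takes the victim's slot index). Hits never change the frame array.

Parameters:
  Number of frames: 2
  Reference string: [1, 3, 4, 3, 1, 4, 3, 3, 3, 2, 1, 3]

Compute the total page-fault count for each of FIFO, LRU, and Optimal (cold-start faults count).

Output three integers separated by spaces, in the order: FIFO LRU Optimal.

--- FIFO ---
  step 0: ref 1 -> FAULT, frames=[1,-] (faults so far: 1)
  step 1: ref 3 -> FAULT, frames=[1,3] (faults so far: 2)
  step 2: ref 4 -> FAULT, evict 1, frames=[4,3] (faults so far: 3)
  step 3: ref 3 -> HIT, frames=[4,3] (faults so far: 3)
  step 4: ref 1 -> FAULT, evict 3, frames=[4,1] (faults so far: 4)
  step 5: ref 4 -> HIT, frames=[4,1] (faults so far: 4)
  step 6: ref 3 -> FAULT, evict 4, frames=[3,1] (faults so far: 5)
  step 7: ref 3 -> HIT, frames=[3,1] (faults so far: 5)
  step 8: ref 3 -> HIT, frames=[3,1] (faults so far: 5)
  step 9: ref 2 -> FAULT, evict 1, frames=[3,2] (faults so far: 6)
  step 10: ref 1 -> FAULT, evict 3, frames=[1,2] (faults so far: 7)
  step 11: ref 3 -> FAULT, evict 2, frames=[1,3] (faults so far: 8)
  FIFO total faults: 8
--- LRU ---
  step 0: ref 1 -> FAULT, frames=[1,-] (faults so far: 1)
  step 1: ref 3 -> FAULT, frames=[1,3] (faults so far: 2)
  step 2: ref 4 -> FAULT, evict 1, frames=[4,3] (faults so far: 3)
  step 3: ref 3 -> HIT, frames=[4,3] (faults so far: 3)
  step 4: ref 1 -> FAULT, evict 4, frames=[1,3] (faults so far: 4)
  step 5: ref 4 -> FAULT, evict 3, frames=[1,4] (faults so far: 5)
  step 6: ref 3 -> FAULT, evict 1, frames=[3,4] (faults so far: 6)
  step 7: ref 3 -> HIT, frames=[3,4] (faults so far: 6)
  step 8: ref 3 -> HIT, frames=[3,4] (faults so far: 6)
  step 9: ref 2 -> FAULT, evict 4, frames=[3,2] (faults so far: 7)
  step 10: ref 1 -> FAULT, evict 3, frames=[1,2] (faults so far: 8)
  step 11: ref 3 -> FAULT, evict 2, frames=[1,3] (faults so far: 9)
  LRU total faults: 9
--- Optimal ---
  step 0: ref 1 -> FAULT, frames=[1,-] (faults so far: 1)
  step 1: ref 3 -> FAULT, frames=[1,3] (faults so far: 2)
  step 2: ref 4 -> FAULT, evict 1, frames=[4,3] (faults so far: 3)
  step 3: ref 3 -> HIT, frames=[4,3] (faults so far: 3)
  step 4: ref 1 -> FAULT, evict 3, frames=[4,1] (faults so far: 4)
  step 5: ref 4 -> HIT, frames=[4,1] (faults so far: 4)
  step 6: ref 3 -> FAULT, evict 4, frames=[3,1] (faults so far: 5)
  step 7: ref 3 -> HIT, frames=[3,1] (faults so far: 5)
  step 8: ref 3 -> HIT, frames=[3,1] (faults so far: 5)
  step 9: ref 2 -> FAULT, evict 3, frames=[2,1] (faults so far: 6)
  step 10: ref 1 -> HIT, frames=[2,1] (faults so far: 6)
  step 11: ref 3 -> FAULT, evict 1, frames=[2,3] (faults so far: 7)
  Optimal total faults: 7

Answer: 8 9 7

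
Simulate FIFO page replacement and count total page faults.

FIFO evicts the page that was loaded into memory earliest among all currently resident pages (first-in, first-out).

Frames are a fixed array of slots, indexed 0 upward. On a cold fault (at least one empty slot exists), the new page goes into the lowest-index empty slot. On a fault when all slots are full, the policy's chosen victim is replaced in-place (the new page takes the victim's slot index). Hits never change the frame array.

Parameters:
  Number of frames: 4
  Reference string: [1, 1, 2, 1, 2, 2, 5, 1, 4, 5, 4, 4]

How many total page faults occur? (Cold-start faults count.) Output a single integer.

Answer: 4

Derivation:
Step 0: ref 1 → FAULT, frames=[1,-,-,-]
Step 1: ref 1 → HIT, frames=[1,-,-,-]
Step 2: ref 2 → FAULT, frames=[1,2,-,-]
Step 3: ref 1 → HIT, frames=[1,2,-,-]
Step 4: ref 2 → HIT, frames=[1,2,-,-]
Step 5: ref 2 → HIT, frames=[1,2,-,-]
Step 6: ref 5 → FAULT, frames=[1,2,5,-]
Step 7: ref 1 → HIT, frames=[1,2,5,-]
Step 8: ref 4 → FAULT, frames=[1,2,5,4]
Step 9: ref 5 → HIT, frames=[1,2,5,4]
Step 10: ref 4 → HIT, frames=[1,2,5,4]
Step 11: ref 4 → HIT, frames=[1,2,5,4]
Total faults: 4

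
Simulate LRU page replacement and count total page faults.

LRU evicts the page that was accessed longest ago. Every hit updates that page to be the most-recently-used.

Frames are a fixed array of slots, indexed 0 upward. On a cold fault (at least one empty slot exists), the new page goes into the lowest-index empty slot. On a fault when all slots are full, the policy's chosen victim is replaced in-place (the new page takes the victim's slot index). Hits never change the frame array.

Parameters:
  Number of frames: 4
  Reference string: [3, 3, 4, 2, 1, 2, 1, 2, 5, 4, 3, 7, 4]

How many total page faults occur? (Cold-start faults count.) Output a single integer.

Step 0: ref 3 → FAULT, frames=[3,-,-,-]
Step 1: ref 3 → HIT, frames=[3,-,-,-]
Step 2: ref 4 → FAULT, frames=[3,4,-,-]
Step 3: ref 2 → FAULT, frames=[3,4,2,-]
Step 4: ref 1 → FAULT, frames=[3,4,2,1]
Step 5: ref 2 → HIT, frames=[3,4,2,1]
Step 6: ref 1 → HIT, frames=[3,4,2,1]
Step 7: ref 2 → HIT, frames=[3,4,2,1]
Step 8: ref 5 → FAULT (evict 3), frames=[5,4,2,1]
Step 9: ref 4 → HIT, frames=[5,4,2,1]
Step 10: ref 3 → FAULT (evict 1), frames=[5,4,2,3]
Step 11: ref 7 → FAULT (evict 2), frames=[5,4,7,3]
Step 12: ref 4 → HIT, frames=[5,4,7,3]
Total faults: 7

Answer: 7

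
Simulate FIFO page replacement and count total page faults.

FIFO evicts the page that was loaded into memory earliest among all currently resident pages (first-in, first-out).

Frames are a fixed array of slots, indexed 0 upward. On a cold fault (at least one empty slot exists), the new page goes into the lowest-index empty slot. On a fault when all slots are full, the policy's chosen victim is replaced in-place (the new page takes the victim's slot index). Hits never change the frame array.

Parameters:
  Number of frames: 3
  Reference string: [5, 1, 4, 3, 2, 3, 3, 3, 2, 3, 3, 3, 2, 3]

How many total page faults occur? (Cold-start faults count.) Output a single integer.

Answer: 5

Derivation:
Step 0: ref 5 → FAULT, frames=[5,-,-]
Step 1: ref 1 → FAULT, frames=[5,1,-]
Step 2: ref 4 → FAULT, frames=[5,1,4]
Step 3: ref 3 → FAULT (evict 5), frames=[3,1,4]
Step 4: ref 2 → FAULT (evict 1), frames=[3,2,4]
Step 5: ref 3 → HIT, frames=[3,2,4]
Step 6: ref 3 → HIT, frames=[3,2,4]
Step 7: ref 3 → HIT, frames=[3,2,4]
Step 8: ref 2 → HIT, frames=[3,2,4]
Step 9: ref 3 → HIT, frames=[3,2,4]
Step 10: ref 3 → HIT, frames=[3,2,4]
Step 11: ref 3 → HIT, frames=[3,2,4]
Step 12: ref 2 → HIT, frames=[3,2,4]
Step 13: ref 3 → HIT, frames=[3,2,4]
Total faults: 5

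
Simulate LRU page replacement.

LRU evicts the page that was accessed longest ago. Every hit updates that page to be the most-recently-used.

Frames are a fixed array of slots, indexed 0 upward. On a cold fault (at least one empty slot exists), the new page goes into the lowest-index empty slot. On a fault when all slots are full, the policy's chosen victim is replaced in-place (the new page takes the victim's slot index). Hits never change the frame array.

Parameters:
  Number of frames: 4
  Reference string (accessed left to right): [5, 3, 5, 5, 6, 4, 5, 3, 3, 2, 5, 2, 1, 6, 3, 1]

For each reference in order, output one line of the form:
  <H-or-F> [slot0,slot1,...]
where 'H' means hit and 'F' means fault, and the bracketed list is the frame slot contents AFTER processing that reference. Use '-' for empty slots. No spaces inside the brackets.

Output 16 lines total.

F [5,-,-,-]
F [5,3,-,-]
H [5,3,-,-]
H [5,3,-,-]
F [5,3,6,-]
F [5,3,6,4]
H [5,3,6,4]
H [5,3,6,4]
H [5,3,6,4]
F [5,3,2,4]
H [5,3,2,4]
H [5,3,2,4]
F [5,3,2,1]
F [5,6,2,1]
F [3,6,2,1]
H [3,6,2,1]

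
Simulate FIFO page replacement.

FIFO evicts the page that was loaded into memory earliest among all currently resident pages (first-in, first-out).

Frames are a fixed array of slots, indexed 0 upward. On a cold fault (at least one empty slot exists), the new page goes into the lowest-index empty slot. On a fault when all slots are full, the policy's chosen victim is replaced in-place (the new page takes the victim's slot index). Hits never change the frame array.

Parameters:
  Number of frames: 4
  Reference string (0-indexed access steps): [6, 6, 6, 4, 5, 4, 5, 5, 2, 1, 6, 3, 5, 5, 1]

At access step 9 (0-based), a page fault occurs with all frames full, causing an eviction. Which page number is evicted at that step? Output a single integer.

Answer: 6

Derivation:
Step 0: ref 6 -> FAULT, frames=[6,-,-,-]
Step 1: ref 6 -> HIT, frames=[6,-,-,-]
Step 2: ref 6 -> HIT, frames=[6,-,-,-]
Step 3: ref 4 -> FAULT, frames=[6,4,-,-]
Step 4: ref 5 -> FAULT, frames=[6,4,5,-]
Step 5: ref 4 -> HIT, frames=[6,4,5,-]
Step 6: ref 5 -> HIT, frames=[6,4,5,-]
Step 7: ref 5 -> HIT, frames=[6,4,5,-]
Step 8: ref 2 -> FAULT, frames=[6,4,5,2]
Step 9: ref 1 -> FAULT, evict 6, frames=[1,4,5,2]
At step 9: evicted page 6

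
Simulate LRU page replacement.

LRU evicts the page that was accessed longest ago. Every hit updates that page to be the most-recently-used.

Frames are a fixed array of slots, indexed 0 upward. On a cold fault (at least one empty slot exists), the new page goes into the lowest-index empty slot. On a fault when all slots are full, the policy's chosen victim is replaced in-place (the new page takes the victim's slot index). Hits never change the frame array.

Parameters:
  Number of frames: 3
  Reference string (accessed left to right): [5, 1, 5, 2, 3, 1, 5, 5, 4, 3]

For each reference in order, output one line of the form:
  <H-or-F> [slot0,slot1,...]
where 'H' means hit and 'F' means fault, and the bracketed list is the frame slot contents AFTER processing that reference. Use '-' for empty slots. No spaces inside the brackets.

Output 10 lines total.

F [5,-,-]
F [5,1,-]
H [5,1,-]
F [5,1,2]
F [5,3,2]
F [1,3,2]
F [1,3,5]
H [1,3,5]
F [1,4,5]
F [3,4,5]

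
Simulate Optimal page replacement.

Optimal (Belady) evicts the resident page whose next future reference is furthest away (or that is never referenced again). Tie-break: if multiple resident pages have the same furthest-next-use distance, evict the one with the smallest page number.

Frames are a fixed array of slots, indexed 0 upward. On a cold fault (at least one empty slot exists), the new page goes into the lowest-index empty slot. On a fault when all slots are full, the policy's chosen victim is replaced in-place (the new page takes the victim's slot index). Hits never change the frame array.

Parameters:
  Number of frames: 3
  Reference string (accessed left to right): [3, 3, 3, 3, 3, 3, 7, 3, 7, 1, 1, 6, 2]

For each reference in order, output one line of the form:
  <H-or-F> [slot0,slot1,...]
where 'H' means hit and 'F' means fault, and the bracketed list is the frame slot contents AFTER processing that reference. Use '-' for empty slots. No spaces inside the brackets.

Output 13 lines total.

F [3,-,-]
H [3,-,-]
H [3,-,-]
H [3,-,-]
H [3,-,-]
H [3,-,-]
F [3,7,-]
H [3,7,-]
H [3,7,-]
F [3,7,1]
H [3,7,1]
F [3,7,6]
F [2,7,6]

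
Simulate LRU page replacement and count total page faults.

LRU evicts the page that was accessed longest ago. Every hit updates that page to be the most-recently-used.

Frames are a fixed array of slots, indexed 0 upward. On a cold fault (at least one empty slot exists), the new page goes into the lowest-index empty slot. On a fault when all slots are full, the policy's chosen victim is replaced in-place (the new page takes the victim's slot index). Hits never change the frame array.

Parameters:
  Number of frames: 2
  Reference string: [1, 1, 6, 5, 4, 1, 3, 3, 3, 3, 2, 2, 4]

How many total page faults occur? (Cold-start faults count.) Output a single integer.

Answer: 8

Derivation:
Step 0: ref 1 → FAULT, frames=[1,-]
Step 1: ref 1 → HIT, frames=[1,-]
Step 2: ref 6 → FAULT, frames=[1,6]
Step 3: ref 5 → FAULT (evict 1), frames=[5,6]
Step 4: ref 4 → FAULT (evict 6), frames=[5,4]
Step 5: ref 1 → FAULT (evict 5), frames=[1,4]
Step 6: ref 3 → FAULT (evict 4), frames=[1,3]
Step 7: ref 3 → HIT, frames=[1,3]
Step 8: ref 3 → HIT, frames=[1,3]
Step 9: ref 3 → HIT, frames=[1,3]
Step 10: ref 2 → FAULT (evict 1), frames=[2,3]
Step 11: ref 2 → HIT, frames=[2,3]
Step 12: ref 4 → FAULT (evict 3), frames=[2,4]
Total faults: 8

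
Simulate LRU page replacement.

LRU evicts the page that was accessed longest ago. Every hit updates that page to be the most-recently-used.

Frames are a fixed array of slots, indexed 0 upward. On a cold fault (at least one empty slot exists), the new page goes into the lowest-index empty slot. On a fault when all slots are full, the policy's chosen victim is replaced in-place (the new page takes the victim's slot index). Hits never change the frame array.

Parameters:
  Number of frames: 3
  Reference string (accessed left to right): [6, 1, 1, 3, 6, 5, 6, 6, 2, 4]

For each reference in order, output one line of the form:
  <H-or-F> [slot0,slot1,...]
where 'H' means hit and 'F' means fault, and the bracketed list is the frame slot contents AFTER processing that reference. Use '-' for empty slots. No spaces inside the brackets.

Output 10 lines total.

F [6,-,-]
F [6,1,-]
H [6,1,-]
F [6,1,3]
H [6,1,3]
F [6,5,3]
H [6,5,3]
H [6,5,3]
F [6,5,2]
F [6,4,2]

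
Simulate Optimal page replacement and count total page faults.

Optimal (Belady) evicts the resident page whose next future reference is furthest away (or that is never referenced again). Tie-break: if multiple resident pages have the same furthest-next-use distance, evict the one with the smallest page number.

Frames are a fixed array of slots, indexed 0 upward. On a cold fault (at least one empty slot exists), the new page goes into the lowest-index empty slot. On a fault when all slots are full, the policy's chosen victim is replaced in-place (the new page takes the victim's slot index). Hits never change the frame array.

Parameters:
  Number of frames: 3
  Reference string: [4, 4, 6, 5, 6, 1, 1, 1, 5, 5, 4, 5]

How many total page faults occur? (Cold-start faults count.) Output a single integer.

Answer: 4

Derivation:
Step 0: ref 4 → FAULT, frames=[4,-,-]
Step 1: ref 4 → HIT, frames=[4,-,-]
Step 2: ref 6 → FAULT, frames=[4,6,-]
Step 3: ref 5 → FAULT, frames=[4,6,5]
Step 4: ref 6 → HIT, frames=[4,6,5]
Step 5: ref 1 → FAULT (evict 6), frames=[4,1,5]
Step 6: ref 1 → HIT, frames=[4,1,5]
Step 7: ref 1 → HIT, frames=[4,1,5]
Step 8: ref 5 → HIT, frames=[4,1,5]
Step 9: ref 5 → HIT, frames=[4,1,5]
Step 10: ref 4 → HIT, frames=[4,1,5]
Step 11: ref 5 → HIT, frames=[4,1,5]
Total faults: 4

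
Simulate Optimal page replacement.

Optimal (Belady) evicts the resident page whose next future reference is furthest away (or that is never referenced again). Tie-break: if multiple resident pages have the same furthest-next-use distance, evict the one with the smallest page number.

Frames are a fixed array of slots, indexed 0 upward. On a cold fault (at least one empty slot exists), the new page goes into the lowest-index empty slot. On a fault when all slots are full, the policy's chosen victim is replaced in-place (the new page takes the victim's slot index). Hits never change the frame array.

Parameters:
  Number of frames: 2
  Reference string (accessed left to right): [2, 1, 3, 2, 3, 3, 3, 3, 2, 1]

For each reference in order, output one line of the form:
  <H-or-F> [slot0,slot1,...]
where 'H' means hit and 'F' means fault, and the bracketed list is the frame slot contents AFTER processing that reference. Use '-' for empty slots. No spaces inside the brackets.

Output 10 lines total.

F [2,-]
F [2,1]
F [2,3]
H [2,3]
H [2,3]
H [2,3]
H [2,3]
H [2,3]
H [2,3]
F [1,3]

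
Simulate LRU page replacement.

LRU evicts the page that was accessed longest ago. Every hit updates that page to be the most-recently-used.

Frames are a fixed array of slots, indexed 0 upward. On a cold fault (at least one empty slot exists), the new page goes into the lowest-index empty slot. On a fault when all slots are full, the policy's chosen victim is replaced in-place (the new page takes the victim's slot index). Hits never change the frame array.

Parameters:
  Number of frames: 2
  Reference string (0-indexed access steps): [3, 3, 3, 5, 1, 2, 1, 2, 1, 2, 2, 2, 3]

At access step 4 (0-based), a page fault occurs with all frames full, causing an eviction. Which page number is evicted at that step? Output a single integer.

Answer: 3

Derivation:
Step 0: ref 3 -> FAULT, frames=[3,-]
Step 1: ref 3 -> HIT, frames=[3,-]
Step 2: ref 3 -> HIT, frames=[3,-]
Step 3: ref 5 -> FAULT, frames=[3,5]
Step 4: ref 1 -> FAULT, evict 3, frames=[1,5]
At step 4: evicted page 3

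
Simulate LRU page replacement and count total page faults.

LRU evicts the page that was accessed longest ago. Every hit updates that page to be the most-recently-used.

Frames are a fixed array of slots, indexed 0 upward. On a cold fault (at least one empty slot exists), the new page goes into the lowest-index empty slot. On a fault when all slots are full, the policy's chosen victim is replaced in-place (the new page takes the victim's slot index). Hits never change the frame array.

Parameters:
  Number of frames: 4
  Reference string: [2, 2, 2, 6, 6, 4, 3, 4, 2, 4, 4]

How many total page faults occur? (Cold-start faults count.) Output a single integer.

Answer: 4

Derivation:
Step 0: ref 2 → FAULT, frames=[2,-,-,-]
Step 1: ref 2 → HIT, frames=[2,-,-,-]
Step 2: ref 2 → HIT, frames=[2,-,-,-]
Step 3: ref 6 → FAULT, frames=[2,6,-,-]
Step 4: ref 6 → HIT, frames=[2,6,-,-]
Step 5: ref 4 → FAULT, frames=[2,6,4,-]
Step 6: ref 3 → FAULT, frames=[2,6,4,3]
Step 7: ref 4 → HIT, frames=[2,6,4,3]
Step 8: ref 2 → HIT, frames=[2,6,4,3]
Step 9: ref 4 → HIT, frames=[2,6,4,3]
Step 10: ref 4 → HIT, frames=[2,6,4,3]
Total faults: 4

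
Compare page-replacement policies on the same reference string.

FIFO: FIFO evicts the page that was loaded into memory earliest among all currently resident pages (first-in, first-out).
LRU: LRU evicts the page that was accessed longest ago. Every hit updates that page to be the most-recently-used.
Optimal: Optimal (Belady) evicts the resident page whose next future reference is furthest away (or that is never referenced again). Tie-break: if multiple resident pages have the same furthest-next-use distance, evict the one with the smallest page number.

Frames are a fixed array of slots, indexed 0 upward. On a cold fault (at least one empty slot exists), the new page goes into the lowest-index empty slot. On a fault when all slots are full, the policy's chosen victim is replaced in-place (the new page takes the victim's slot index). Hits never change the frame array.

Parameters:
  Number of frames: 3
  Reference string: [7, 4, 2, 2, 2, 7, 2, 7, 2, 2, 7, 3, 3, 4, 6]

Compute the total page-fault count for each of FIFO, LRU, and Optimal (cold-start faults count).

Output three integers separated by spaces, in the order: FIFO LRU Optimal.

Answer: 5 6 5

Derivation:
--- FIFO ---
  step 0: ref 7 -> FAULT, frames=[7,-,-] (faults so far: 1)
  step 1: ref 4 -> FAULT, frames=[7,4,-] (faults so far: 2)
  step 2: ref 2 -> FAULT, frames=[7,4,2] (faults so far: 3)
  step 3: ref 2 -> HIT, frames=[7,4,2] (faults so far: 3)
  step 4: ref 2 -> HIT, frames=[7,4,2] (faults so far: 3)
  step 5: ref 7 -> HIT, frames=[7,4,2] (faults so far: 3)
  step 6: ref 2 -> HIT, frames=[7,4,2] (faults so far: 3)
  step 7: ref 7 -> HIT, frames=[7,4,2] (faults so far: 3)
  step 8: ref 2 -> HIT, frames=[7,4,2] (faults so far: 3)
  step 9: ref 2 -> HIT, frames=[7,4,2] (faults so far: 3)
  step 10: ref 7 -> HIT, frames=[7,4,2] (faults so far: 3)
  step 11: ref 3 -> FAULT, evict 7, frames=[3,4,2] (faults so far: 4)
  step 12: ref 3 -> HIT, frames=[3,4,2] (faults so far: 4)
  step 13: ref 4 -> HIT, frames=[3,4,2] (faults so far: 4)
  step 14: ref 6 -> FAULT, evict 4, frames=[3,6,2] (faults so far: 5)
  FIFO total faults: 5
--- LRU ---
  step 0: ref 7 -> FAULT, frames=[7,-,-] (faults so far: 1)
  step 1: ref 4 -> FAULT, frames=[7,4,-] (faults so far: 2)
  step 2: ref 2 -> FAULT, frames=[7,4,2] (faults so far: 3)
  step 3: ref 2 -> HIT, frames=[7,4,2] (faults so far: 3)
  step 4: ref 2 -> HIT, frames=[7,4,2] (faults so far: 3)
  step 5: ref 7 -> HIT, frames=[7,4,2] (faults so far: 3)
  step 6: ref 2 -> HIT, frames=[7,4,2] (faults so far: 3)
  step 7: ref 7 -> HIT, frames=[7,4,2] (faults so far: 3)
  step 8: ref 2 -> HIT, frames=[7,4,2] (faults so far: 3)
  step 9: ref 2 -> HIT, frames=[7,4,2] (faults so far: 3)
  step 10: ref 7 -> HIT, frames=[7,4,2] (faults so far: 3)
  step 11: ref 3 -> FAULT, evict 4, frames=[7,3,2] (faults so far: 4)
  step 12: ref 3 -> HIT, frames=[7,3,2] (faults so far: 4)
  step 13: ref 4 -> FAULT, evict 2, frames=[7,3,4] (faults so far: 5)
  step 14: ref 6 -> FAULT, evict 7, frames=[6,3,4] (faults so far: 6)
  LRU total faults: 6
--- Optimal ---
  step 0: ref 7 -> FAULT, frames=[7,-,-] (faults so far: 1)
  step 1: ref 4 -> FAULT, frames=[7,4,-] (faults so far: 2)
  step 2: ref 2 -> FAULT, frames=[7,4,2] (faults so far: 3)
  step 3: ref 2 -> HIT, frames=[7,4,2] (faults so far: 3)
  step 4: ref 2 -> HIT, frames=[7,4,2] (faults so far: 3)
  step 5: ref 7 -> HIT, frames=[7,4,2] (faults so far: 3)
  step 6: ref 2 -> HIT, frames=[7,4,2] (faults so far: 3)
  step 7: ref 7 -> HIT, frames=[7,4,2] (faults so far: 3)
  step 8: ref 2 -> HIT, frames=[7,4,2] (faults so far: 3)
  step 9: ref 2 -> HIT, frames=[7,4,2] (faults so far: 3)
  step 10: ref 7 -> HIT, frames=[7,4,2] (faults so far: 3)
  step 11: ref 3 -> FAULT, evict 2, frames=[7,4,3] (faults so far: 4)
  step 12: ref 3 -> HIT, frames=[7,4,3] (faults so far: 4)
  step 13: ref 4 -> HIT, frames=[7,4,3] (faults so far: 4)
  step 14: ref 6 -> FAULT, evict 3, frames=[7,4,6] (faults so far: 5)
  Optimal total faults: 5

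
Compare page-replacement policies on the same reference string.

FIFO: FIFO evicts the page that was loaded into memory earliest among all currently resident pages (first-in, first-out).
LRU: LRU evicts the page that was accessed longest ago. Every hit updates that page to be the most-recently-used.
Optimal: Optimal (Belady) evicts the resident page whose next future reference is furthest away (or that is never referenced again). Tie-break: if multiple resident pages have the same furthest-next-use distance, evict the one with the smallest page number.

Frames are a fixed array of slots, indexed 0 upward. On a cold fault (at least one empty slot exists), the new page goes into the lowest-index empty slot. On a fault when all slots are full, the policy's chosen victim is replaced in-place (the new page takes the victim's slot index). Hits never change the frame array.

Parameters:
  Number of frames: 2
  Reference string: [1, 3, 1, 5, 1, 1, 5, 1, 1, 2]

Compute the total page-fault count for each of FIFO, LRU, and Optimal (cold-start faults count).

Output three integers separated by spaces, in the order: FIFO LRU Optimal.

--- FIFO ---
  step 0: ref 1 -> FAULT, frames=[1,-] (faults so far: 1)
  step 1: ref 3 -> FAULT, frames=[1,3] (faults so far: 2)
  step 2: ref 1 -> HIT, frames=[1,3] (faults so far: 2)
  step 3: ref 5 -> FAULT, evict 1, frames=[5,3] (faults so far: 3)
  step 4: ref 1 -> FAULT, evict 3, frames=[5,1] (faults so far: 4)
  step 5: ref 1 -> HIT, frames=[5,1] (faults so far: 4)
  step 6: ref 5 -> HIT, frames=[5,1] (faults so far: 4)
  step 7: ref 1 -> HIT, frames=[5,1] (faults so far: 4)
  step 8: ref 1 -> HIT, frames=[5,1] (faults so far: 4)
  step 9: ref 2 -> FAULT, evict 5, frames=[2,1] (faults so far: 5)
  FIFO total faults: 5
--- LRU ---
  step 0: ref 1 -> FAULT, frames=[1,-] (faults so far: 1)
  step 1: ref 3 -> FAULT, frames=[1,3] (faults so far: 2)
  step 2: ref 1 -> HIT, frames=[1,3] (faults so far: 2)
  step 3: ref 5 -> FAULT, evict 3, frames=[1,5] (faults so far: 3)
  step 4: ref 1 -> HIT, frames=[1,5] (faults so far: 3)
  step 5: ref 1 -> HIT, frames=[1,5] (faults so far: 3)
  step 6: ref 5 -> HIT, frames=[1,5] (faults so far: 3)
  step 7: ref 1 -> HIT, frames=[1,5] (faults so far: 3)
  step 8: ref 1 -> HIT, frames=[1,5] (faults so far: 3)
  step 9: ref 2 -> FAULT, evict 5, frames=[1,2] (faults so far: 4)
  LRU total faults: 4
--- Optimal ---
  step 0: ref 1 -> FAULT, frames=[1,-] (faults so far: 1)
  step 1: ref 3 -> FAULT, frames=[1,3] (faults so far: 2)
  step 2: ref 1 -> HIT, frames=[1,3] (faults so far: 2)
  step 3: ref 5 -> FAULT, evict 3, frames=[1,5] (faults so far: 3)
  step 4: ref 1 -> HIT, frames=[1,5] (faults so far: 3)
  step 5: ref 1 -> HIT, frames=[1,5] (faults so far: 3)
  step 6: ref 5 -> HIT, frames=[1,5] (faults so far: 3)
  step 7: ref 1 -> HIT, frames=[1,5] (faults so far: 3)
  step 8: ref 1 -> HIT, frames=[1,5] (faults so far: 3)
  step 9: ref 2 -> FAULT, evict 1, frames=[2,5] (faults so far: 4)
  Optimal total faults: 4

Answer: 5 4 4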